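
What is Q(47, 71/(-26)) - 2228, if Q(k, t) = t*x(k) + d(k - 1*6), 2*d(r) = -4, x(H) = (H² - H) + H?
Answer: -214819/26 ≈ -8262.3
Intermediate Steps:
x(H) = H²
d(r) = -2 (d(r) = (½)*(-4) = -2)
Q(k, t) = -2 + t*k² (Q(k, t) = t*k² - 2 = -2 + t*k²)
Q(47, 71/(-26)) - 2228 = (-2 + (71/(-26))*47²) - 2228 = (-2 + (71*(-1/26))*2209) - 2228 = (-2 - 71/26*2209) - 2228 = (-2 - 156839/26) - 2228 = -156891/26 - 2228 = -214819/26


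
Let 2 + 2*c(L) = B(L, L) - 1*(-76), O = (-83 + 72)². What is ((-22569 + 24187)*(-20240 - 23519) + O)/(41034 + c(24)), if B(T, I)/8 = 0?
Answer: -70801941/41071 ≈ -1723.9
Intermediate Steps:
B(T, I) = 0 (B(T, I) = 8*0 = 0)
O = 121 (O = (-11)² = 121)
c(L) = 37 (c(L) = -1 + (0 - 1*(-76))/2 = -1 + (0 + 76)/2 = -1 + (½)*76 = -1 + 38 = 37)
((-22569 + 24187)*(-20240 - 23519) + O)/(41034 + c(24)) = ((-22569 + 24187)*(-20240 - 23519) + 121)/(41034 + 37) = (1618*(-43759) + 121)/41071 = (-70802062 + 121)*(1/41071) = -70801941*1/41071 = -70801941/41071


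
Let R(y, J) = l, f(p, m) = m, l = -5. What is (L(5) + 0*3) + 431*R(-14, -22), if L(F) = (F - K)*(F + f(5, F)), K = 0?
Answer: -2105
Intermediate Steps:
R(y, J) = -5
L(F) = 2*F² (L(F) = (F - 1*0)*(F + F) = (F + 0)*(2*F) = F*(2*F) = 2*F²)
(L(5) + 0*3) + 431*R(-14, -22) = (2*5² + 0*3) + 431*(-5) = (2*25 + 0) - 2155 = (50 + 0) - 2155 = 50 - 2155 = -2105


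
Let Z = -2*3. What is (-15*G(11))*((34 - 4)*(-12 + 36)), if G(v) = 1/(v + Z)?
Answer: -2160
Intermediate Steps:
Z = -6
G(v) = 1/(-6 + v) (G(v) = 1/(v - 6) = 1/(-6 + v))
(-15*G(11))*((34 - 4)*(-12 + 36)) = (-15/(-6 + 11))*((34 - 4)*(-12 + 36)) = (-15/5)*(30*24) = -15*⅕*720 = -3*720 = -2160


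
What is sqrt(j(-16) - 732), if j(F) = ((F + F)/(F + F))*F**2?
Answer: 2*I*sqrt(119) ≈ 21.817*I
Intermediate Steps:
j(F) = F**2 (j(F) = ((2*F)/((2*F)))*F**2 = ((2*F)*(1/(2*F)))*F**2 = 1*F**2 = F**2)
sqrt(j(-16) - 732) = sqrt((-16)**2 - 732) = sqrt(256 - 732) = sqrt(-476) = 2*I*sqrt(119)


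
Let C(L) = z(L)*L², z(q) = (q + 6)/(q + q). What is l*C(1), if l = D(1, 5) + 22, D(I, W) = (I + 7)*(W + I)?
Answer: 245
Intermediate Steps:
z(q) = (6 + q)/(2*q) (z(q) = (6 + q)/((2*q)) = (6 + q)*(1/(2*q)) = (6 + q)/(2*q))
C(L) = L*(6 + L)/2 (C(L) = ((6 + L)/(2*L))*L² = L*(6 + L)/2)
D(I, W) = (7 + I)*(I + W)
l = 70 (l = (1² + 7*1 + 7*5 + 1*5) + 22 = (1 + 7 + 35 + 5) + 22 = 48 + 22 = 70)
l*C(1) = 70*((½)*1*(6 + 1)) = 70*((½)*1*7) = 70*(7/2) = 245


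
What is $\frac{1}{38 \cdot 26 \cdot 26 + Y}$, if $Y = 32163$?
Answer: $\frac{1}{57851} \approx 1.7286 \cdot 10^{-5}$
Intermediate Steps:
$\frac{1}{38 \cdot 26 \cdot 26 + Y} = \frac{1}{38 \cdot 26 \cdot 26 + 32163} = \frac{1}{988 \cdot 26 + 32163} = \frac{1}{25688 + 32163} = \frac{1}{57851}$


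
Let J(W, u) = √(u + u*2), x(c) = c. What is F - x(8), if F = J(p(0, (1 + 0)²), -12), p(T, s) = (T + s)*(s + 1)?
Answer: -8 + 6*I ≈ -8.0 + 6.0*I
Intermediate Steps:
p(T, s) = (1 + s)*(T + s) (p(T, s) = (T + s)*(1 + s) = (1 + s)*(T + s))
J(W, u) = √3*√u (J(W, u) = √(u + 2*u) = √(3*u) = √3*√u)
F = 6*I (F = √3*√(-12) = √3*(2*I*√3) = 6*I ≈ 6.0*I)
F - x(8) = 6*I - 1*8 = 6*I - 8 = -8 + 6*I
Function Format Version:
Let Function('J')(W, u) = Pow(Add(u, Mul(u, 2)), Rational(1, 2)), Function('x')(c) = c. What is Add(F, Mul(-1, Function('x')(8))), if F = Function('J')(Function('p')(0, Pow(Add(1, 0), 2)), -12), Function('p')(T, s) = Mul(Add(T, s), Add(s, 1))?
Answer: Add(-8, Mul(6, I)) ≈ Add(-8.0000, Mul(6.0000, I))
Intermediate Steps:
Function('p')(T, s) = Mul(Add(1, s), Add(T, s)) (Function('p')(T, s) = Mul(Add(T, s), Add(1, s)) = Mul(Add(1, s), Add(T, s)))
Function('J')(W, u) = Mul(Pow(3, Rational(1, 2)), Pow(u, Rational(1, 2))) (Function('J')(W, u) = Pow(Add(u, Mul(2, u)), Rational(1, 2)) = Pow(Mul(3, u), Rational(1, 2)) = Mul(Pow(3, Rational(1, 2)), Pow(u, Rational(1, 2))))
F = Mul(6, I) (F = Mul(Pow(3, Rational(1, 2)), Pow(-12, Rational(1, 2))) = Mul(Pow(3, Rational(1, 2)), Mul(2, I, Pow(3, Rational(1, 2)))) = Mul(6, I) ≈ Mul(6.0000, I))
Add(F, Mul(-1, Function('x')(8))) = Add(Mul(6, I), Mul(-1, 8)) = Add(Mul(6, I), -8) = Add(-8, Mul(6, I))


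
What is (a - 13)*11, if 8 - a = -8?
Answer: 33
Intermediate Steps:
a = 16 (a = 8 - 1*(-8) = 8 + 8 = 16)
(a - 13)*11 = (16 - 13)*11 = 3*11 = 33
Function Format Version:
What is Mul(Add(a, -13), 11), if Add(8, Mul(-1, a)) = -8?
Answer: 33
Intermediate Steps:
a = 16 (a = Add(8, Mul(-1, -8)) = Add(8, 8) = 16)
Mul(Add(a, -13), 11) = Mul(Add(16, -13), 11) = Mul(3, 11) = 33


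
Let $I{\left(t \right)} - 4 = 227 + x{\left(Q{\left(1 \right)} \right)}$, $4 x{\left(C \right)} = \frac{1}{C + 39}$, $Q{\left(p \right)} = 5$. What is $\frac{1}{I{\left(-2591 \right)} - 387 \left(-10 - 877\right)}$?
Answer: $\frac{176}{60456001} \approx 2.9112 \cdot 10^{-6}$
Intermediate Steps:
$x{\left(C \right)} = \frac{1}{4 \left(39 + C\right)}$ ($x{\left(C \right)} = \frac{1}{4 \left(C + 39\right)} = \frac{1}{4 \left(39 + C\right)}$)
$I{\left(t \right)} = \frac{40657}{176}$ ($I{\left(t \right)} = 4 + \left(227 + \frac{1}{4 \left(39 + 5\right)}\right) = 4 + \left(227 + \frac{1}{4 \cdot 44}\right) = 4 + \left(227 + \frac{1}{4} \cdot \frac{1}{44}\right) = 4 + \left(227 + \frac{1}{176}\right) = 4 + \frac{39953}{176} = \frac{40657}{176}$)
$\frac{1}{I{\left(-2591 \right)} - 387 \left(-10 - 877\right)} = \frac{1}{\frac{40657}{176} - 387 \left(-10 - 877\right)} = \frac{1}{\frac{40657}{176} - -343269} = \frac{1}{\frac{40657}{176} + 343269} = \frac{1}{\frac{60456001}{176}} = \frac{176}{60456001}$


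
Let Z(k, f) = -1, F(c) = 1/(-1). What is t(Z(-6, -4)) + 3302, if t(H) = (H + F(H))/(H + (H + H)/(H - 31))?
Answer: 49562/15 ≈ 3304.1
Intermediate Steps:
F(c) = -1
t(H) = (-1 + H)/(H + 2*H/(-31 + H)) (t(H) = (H - 1)/(H + (H + H)/(H - 31)) = (-1 + H)/(H + (2*H)/(-31 + H)) = (-1 + H)/(H + 2*H/(-31 + H)))
t(Z(-6, -4)) + 3302 = (31 + (-1)² - 32*(-1))/((-1)*(-29 - 1)) + 3302 = -1*(31 + 1 + 32)/(-30) + 3302 = -1*(-1/30)*64 + 3302 = 32/15 + 3302 = 49562/15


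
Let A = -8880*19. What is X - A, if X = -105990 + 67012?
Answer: 129742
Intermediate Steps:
A = -168720
X = -38978
X - A = -38978 - 1*(-168720) = -38978 + 168720 = 129742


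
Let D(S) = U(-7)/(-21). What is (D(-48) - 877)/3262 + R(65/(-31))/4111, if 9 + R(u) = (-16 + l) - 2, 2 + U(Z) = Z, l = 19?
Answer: -12703884/46935287 ≈ -0.27067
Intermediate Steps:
U(Z) = -2 + Z
D(S) = 3/7 (D(S) = (-2 - 7)/(-21) = -9*(-1/21) = 3/7)
R(u) = -8 (R(u) = -9 + ((-16 + 19) - 2) = -9 + (3 - 2) = -9 + 1 = -8)
(D(-48) - 877)/3262 + R(65/(-31))/4111 = (3/7 - 877)/3262 - 8/4111 = -6136/7*1/3262 - 8*1/4111 = -3068/11417 - 8/4111 = -12703884/46935287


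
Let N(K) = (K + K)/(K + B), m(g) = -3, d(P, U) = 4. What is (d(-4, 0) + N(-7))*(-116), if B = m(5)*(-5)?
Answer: -261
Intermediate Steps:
B = 15 (B = -3*(-5) = 15)
N(K) = 2*K/(15 + K) (N(K) = (K + K)/(K + 15) = (2*K)/(15 + K) = 2*K/(15 + K))
(d(-4, 0) + N(-7))*(-116) = (4 + 2*(-7)/(15 - 7))*(-116) = (4 + 2*(-7)/8)*(-116) = (4 + 2*(-7)*(1/8))*(-116) = (4 - 7/4)*(-116) = (9/4)*(-116) = -261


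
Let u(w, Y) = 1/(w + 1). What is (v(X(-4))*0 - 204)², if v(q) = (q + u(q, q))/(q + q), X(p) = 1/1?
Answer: 41616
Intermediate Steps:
X(p) = 1
u(w, Y) = 1/(1 + w)
v(q) = (q + 1/(1 + q))/(2*q) (v(q) = (q + 1/(1 + q))/(q + q) = (q + 1/(1 + q))/((2*q)) = (q + 1/(1 + q))*(1/(2*q)) = (q + 1/(1 + q))/(2*q))
(v(X(-4))*0 - 204)² = (((½)*(1 + 1*(1 + 1))/(1*(1 + 1)))*0 - 204)² = (((½)*1*(1 + 1*2)/2)*0 - 204)² = (((½)*1*(½)*(1 + 2))*0 - 204)² = (((½)*1*(½)*3)*0 - 204)² = ((¾)*0 - 204)² = (0 - 204)² = (-204)² = 41616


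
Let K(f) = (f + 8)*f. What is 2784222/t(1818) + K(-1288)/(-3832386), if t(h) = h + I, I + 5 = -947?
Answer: 2667196422863/829711569 ≈ 3214.6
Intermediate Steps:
I = -952 (I = -5 - 947 = -952)
t(h) = -952 + h (t(h) = h - 952 = -952 + h)
K(f) = f*(8 + f) (K(f) = (8 + f)*f = f*(8 + f))
2784222/t(1818) + K(-1288)/(-3832386) = 2784222/(-952 + 1818) - 1288*(8 - 1288)/(-3832386) = 2784222/866 - 1288*(-1280)*(-1/3832386) = 2784222*(1/866) + 1648640*(-1/3832386) = 1392111/433 - 824320/1916193 = 2667196422863/829711569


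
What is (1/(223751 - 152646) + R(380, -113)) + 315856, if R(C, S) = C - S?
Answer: 22493995646/71105 ≈ 3.1635e+5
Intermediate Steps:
(1/(223751 - 152646) + R(380, -113)) + 315856 = (1/(223751 - 152646) + (380 - 1*(-113))) + 315856 = (1/71105 + (380 + 113)) + 315856 = (1/71105 + 493) + 315856 = 35054766/71105 + 315856 = 22493995646/71105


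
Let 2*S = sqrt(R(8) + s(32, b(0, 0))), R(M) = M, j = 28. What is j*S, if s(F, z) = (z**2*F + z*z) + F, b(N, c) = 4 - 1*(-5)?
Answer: 14*sqrt(2713) ≈ 729.21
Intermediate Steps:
b(N, c) = 9 (b(N, c) = 4 + 5 = 9)
s(F, z) = F + z**2 + F*z**2 (s(F, z) = (F*z**2 + z**2) + F = (z**2 + F*z**2) + F = F + z**2 + F*z**2)
S = sqrt(2713)/2 (S = sqrt(8 + (32 + 9**2 + 32*9**2))/2 = sqrt(8 + (32 + 81 + 32*81))/2 = sqrt(8 + (32 + 81 + 2592))/2 = sqrt(8 + 2705)/2 = sqrt(2713)/2 ≈ 26.043)
j*S = 28*(sqrt(2713)/2) = 14*sqrt(2713)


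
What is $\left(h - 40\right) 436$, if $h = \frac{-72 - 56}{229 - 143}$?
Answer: $- \frac{777824}{43} \approx -18089.0$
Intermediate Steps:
$h = - \frac{64}{43}$ ($h = - \frac{128}{86} = \left(-128\right) \frac{1}{86} = - \frac{64}{43} \approx -1.4884$)
$\left(h - 40\right) 436 = \left(- \frac{64}{43} - 40\right) 436 = \left(- \frac{1784}{43}\right) 436 = - \frac{777824}{43}$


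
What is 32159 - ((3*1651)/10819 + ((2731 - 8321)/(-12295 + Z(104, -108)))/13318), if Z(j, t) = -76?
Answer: 28661393075542947/891252872491 ≈ 32159.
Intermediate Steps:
32159 - ((3*1651)/10819 + ((2731 - 8321)/(-12295 + Z(104, -108)))/13318) = 32159 - ((3*1651)/10819 + ((2731 - 8321)/(-12295 - 76))/13318) = 32159 - (4953*(1/10819) - 5590/(-12371)*(1/13318)) = 32159 - (4953/10819 - 5590*(-1/12371)*(1/13318)) = 32159 - (4953/10819 + (5590/12371)*(1/13318)) = 32159 - (4953/10819 + 2795/82378489) = 32159 - 1*408050895122/891252872491 = 32159 - 408050895122/891252872491 = 28661393075542947/891252872491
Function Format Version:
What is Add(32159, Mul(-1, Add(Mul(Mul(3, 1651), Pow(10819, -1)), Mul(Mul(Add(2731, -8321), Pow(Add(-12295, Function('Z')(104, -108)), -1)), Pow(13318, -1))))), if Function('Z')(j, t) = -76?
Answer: Rational(28661393075542947, 891252872491) ≈ 32159.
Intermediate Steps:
Add(32159, Mul(-1, Add(Mul(Mul(3, 1651), Pow(10819, -1)), Mul(Mul(Add(2731, -8321), Pow(Add(-12295, Function('Z')(104, -108)), -1)), Pow(13318, -1))))) = Add(32159, Mul(-1, Add(Mul(Mul(3, 1651), Pow(10819, -1)), Mul(Mul(Add(2731, -8321), Pow(Add(-12295, -76), -1)), Pow(13318, -1))))) = Add(32159, Mul(-1, Add(Mul(4953, Rational(1, 10819)), Mul(Mul(-5590, Pow(-12371, -1)), Rational(1, 13318))))) = Add(32159, Mul(-1, Add(Rational(4953, 10819), Mul(Mul(-5590, Rational(-1, 12371)), Rational(1, 13318))))) = Add(32159, Mul(-1, Add(Rational(4953, 10819), Mul(Rational(5590, 12371), Rational(1, 13318))))) = Add(32159, Mul(-1, Add(Rational(4953, 10819), Rational(2795, 82378489)))) = Add(32159, Mul(-1, Rational(408050895122, 891252872491))) = Add(32159, Rational(-408050895122, 891252872491)) = Rational(28661393075542947, 891252872491)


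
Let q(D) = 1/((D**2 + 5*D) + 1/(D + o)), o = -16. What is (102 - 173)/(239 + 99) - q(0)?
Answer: 5337/338 ≈ 15.790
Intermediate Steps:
q(D) = 1/(D**2 + 1/(-16 + D) + 5*D) (q(D) = 1/((D**2 + 5*D) + 1/(D - 16)) = 1/((D**2 + 5*D) + 1/(-16 + D)) = 1/(D**2 + 1/(-16 + D) + 5*D))
(102 - 173)/(239 + 99) - q(0) = (102 - 173)/(239 + 99) - (-16 + 0)/(1 + 0**3 - 80*0 - 11*0**2) = -71/338 - (-16)/(1 + 0 + 0 - 11*0) = -71*1/338 - (-16)/(1 + 0 + 0 + 0) = -71/338 - (-16)/1 = -71/338 - (-16) = -71/338 - 1*(-16) = -71/338 + 16 = 5337/338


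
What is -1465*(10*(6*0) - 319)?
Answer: 467335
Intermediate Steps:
-1465*(10*(6*0) - 319) = -1465*(10*0 - 319) = -1465*(0 - 319) = -1465*(-319) = 467335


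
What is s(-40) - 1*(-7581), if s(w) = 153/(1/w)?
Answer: 1461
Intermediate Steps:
s(w) = 153*w
s(-40) - 1*(-7581) = 153*(-40) - 1*(-7581) = -6120 + 7581 = 1461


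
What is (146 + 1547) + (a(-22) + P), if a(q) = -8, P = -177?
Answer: 1508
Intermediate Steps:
(146 + 1547) + (a(-22) + P) = (146 + 1547) + (-8 - 177) = 1693 - 185 = 1508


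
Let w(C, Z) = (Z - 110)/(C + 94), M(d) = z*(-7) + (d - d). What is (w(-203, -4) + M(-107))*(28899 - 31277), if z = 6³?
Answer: 391642332/109 ≈ 3.5930e+6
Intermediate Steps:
z = 216
M(d) = -1512 (M(d) = 216*(-7) + (d - d) = -1512 + 0 = -1512)
w(C, Z) = (-110 + Z)/(94 + C)
(w(-203, -4) + M(-107))*(28899 - 31277) = ((-110 - 4)/(94 - 203) - 1512)*(28899 - 31277) = (-114/(-109) - 1512)*(-2378) = (-1/109*(-114) - 1512)*(-2378) = (114/109 - 1512)*(-2378) = -164694/109*(-2378) = 391642332/109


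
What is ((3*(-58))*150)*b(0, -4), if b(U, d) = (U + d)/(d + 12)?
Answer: 13050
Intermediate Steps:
b(U, d) = (U + d)/(12 + d)
((3*(-58))*150)*b(0, -4) = ((3*(-58))*150)*((0 - 4)/(12 - 4)) = (-174*150)*(-4/8) = -6525*(-4)/2 = -26100*(-½) = 13050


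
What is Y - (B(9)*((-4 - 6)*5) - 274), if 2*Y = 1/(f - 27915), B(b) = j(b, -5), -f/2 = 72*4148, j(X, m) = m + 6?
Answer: 405147095/1250454 ≈ 324.00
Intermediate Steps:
j(X, m) = 6 + m
f = -597312 (f = -144*4148 = -2*298656 = -597312)
B(b) = 1 (B(b) = 6 - 5 = 1)
Y = -1/1250454 (Y = 1/(2*(-597312 - 27915)) = (½)/(-625227) = (½)*(-1/625227) = -1/1250454 ≈ -7.9971e-7)
Y - (B(9)*((-4 - 6)*5) - 274) = -1/1250454 - (1*((-4 - 6)*5) - 274) = -1/1250454 - (1*(-10*5) - 274) = -1/1250454 - (1*(-50) - 274) = -1/1250454 - (-50 - 274) = -1/1250454 - 1*(-324) = -1/1250454 + 324 = 405147095/1250454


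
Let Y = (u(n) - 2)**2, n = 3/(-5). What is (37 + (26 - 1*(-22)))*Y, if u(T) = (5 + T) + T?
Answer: 1377/5 ≈ 275.40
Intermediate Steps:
n = -3/5 (n = 3*(-1/5) = -3/5 ≈ -0.60000)
u(T) = 5 + 2*T
Y = 81/25 (Y = ((5 + 2*(-3/5)) - 2)**2 = ((5 - 6/5) - 2)**2 = (19/5 - 2)**2 = (9/5)**2 = 81/25 ≈ 3.2400)
(37 + (26 - 1*(-22)))*Y = (37 + (26 - 1*(-22)))*(81/25) = (37 + (26 + 22))*(81/25) = (37 + 48)*(81/25) = 85*(81/25) = 1377/5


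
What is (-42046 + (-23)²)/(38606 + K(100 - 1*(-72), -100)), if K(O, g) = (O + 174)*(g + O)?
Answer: -5931/9074 ≈ -0.65363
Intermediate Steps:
K(O, g) = (174 + O)*(O + g)
(-42046 + (-23)²)/(38606 + K(100 - 1*(-72), -100)) = (-42046 + (-23)²)/(38606 + ((100 - 1*(-72))² + 174*(100 - 1*(-72)) + 174*(-100) + (100 - 1*(-72))*(-100))) = (-42046 + 529)/(38606 + ((100 + 72)² + 174*(100 + 72) - 17400 + (100 + 72)*(-100))) = -41517/(38606 + (172² + 174*172 - 17400 + 172*(-100))) = -41517/(38606 + (29584 + 29928 - 17400 - 17200)) = -41517/(38606 + 24912) = -41517/63518 = -41517*1/63518 = -5931/9074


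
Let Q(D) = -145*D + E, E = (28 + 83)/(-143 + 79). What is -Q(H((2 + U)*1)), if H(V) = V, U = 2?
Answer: 37231/64 ≈ 581.73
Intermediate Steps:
E = -111/64 (E = 111/(-64) = 111*(-1/64) = -111/64 ≈ -1.7344)
Q(D) = -111/64 - 145*D (Q(D) = -145*D - 111/64 = -111/64 - 145*D)
-Q(H((2 + U)*1)) = -(-111/64 - 145*(2 + 2)) = -(-111/64 - 580) = -1*(-37231/64) = 37231/64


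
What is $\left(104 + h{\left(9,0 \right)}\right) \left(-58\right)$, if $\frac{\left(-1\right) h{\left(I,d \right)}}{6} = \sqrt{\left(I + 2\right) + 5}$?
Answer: $-4640$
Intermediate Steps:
$h{\left(I,d \right)} = - 6 \sqrt{7 + I}$ ($h{\left(I,d \right)} = - 6 \sqrt{\left(I + 2\right) + 5} = - 6 \sqrt{\left(2 + I\right) + 5} = - 6 \sqrt{7 + I}$)
$\left(104 + h{\left(9,0 \right)}\right) \left(-58\right) = \left(104 - 6 \sqrt{7 + 9}\right) \left(-58\right) = \left(104 - 6 \sqrt{16}\right) \left(-58\right) = \left(104 - 24\right) \left(-58\right) = 80 \left(-58\right) = -4640$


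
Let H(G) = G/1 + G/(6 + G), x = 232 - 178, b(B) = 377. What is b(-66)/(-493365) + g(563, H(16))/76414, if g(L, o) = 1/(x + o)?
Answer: -22407257669/29330594639580 ≈ -0.00076395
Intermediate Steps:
x = 54
H(G) = G + G/(6 + G) (H(G) = G*1 + G/(6 + G) = G + G/(6 + G))
g(L, o) = 1/(54 + o)
b(-66)/(-493365) + g(563, H(16))/76414 = 377/(-493365) + 1/((54 + 16*(7 + 16)/(6 + 16))*76414) = 377*(-1/493365) + (1/76414)/(54 + 16*23/22) = -377/493365 + (1/76414)/(54 + 16*(1/22)*23) = -377/493365 + (1/76414)/(54 + 184/11) = -377/493365 + (1/76414)/(778/11) = -377/493365 + (11/778)*(1/76414) = -377/493365 + 11/59450092 = -22407257669/29330594639580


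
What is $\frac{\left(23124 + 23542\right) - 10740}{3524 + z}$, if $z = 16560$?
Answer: $\frac{17963}{10042} \approx 1.7888$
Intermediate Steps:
$\frac{\left(23124 + 23542\right) - 10740}{3524 + z} = \frac{\left(23124 + 23542\right) - 10740}{3524 + 16560} = \frac{46666 - 10740}{20084} = 35926 \cdot \frac{1}{20084} = \frac{17963}{10042}$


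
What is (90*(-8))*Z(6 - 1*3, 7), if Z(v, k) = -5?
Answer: 3600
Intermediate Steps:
(90*(-8))*Z(6 - 1*3, 7) = (90*(-8))*(-5) = -720*(-5) = 3600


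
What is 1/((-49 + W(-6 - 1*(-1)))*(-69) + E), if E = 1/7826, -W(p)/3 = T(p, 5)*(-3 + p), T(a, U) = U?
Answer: -7826/38339573 ≈ -0.00020412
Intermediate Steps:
W(p) = 45 - 15*p (W(p) = -15*(-3 + p) = -3*(-15 + 5*p) = 45 - 15*p)
E = 1/7826 ≈ 0.00012778
1/((-49 + W(-6 - 1*(-1)))*(-69) + E) = 1/((-49 + (45 - 15*(-6 - 1*(-1))))*(-69) + 1/7826) = 1/((-49 + (45 - 15*(-6 + 1)))*(-69) + 1/7826) = 1/((-49 + (45 - 15*(-5)))*(-69) + 1/7826) = 1/((-49 + (45 + 75))*(-69) + 1/7826) = 1/((-49 + 120)*(-69) + 1/7826) = 1/(71*(-69) + 1/7826) = 1/(-4899 + 1/7826) = 1/(-38339573/7826) = -7826/38339573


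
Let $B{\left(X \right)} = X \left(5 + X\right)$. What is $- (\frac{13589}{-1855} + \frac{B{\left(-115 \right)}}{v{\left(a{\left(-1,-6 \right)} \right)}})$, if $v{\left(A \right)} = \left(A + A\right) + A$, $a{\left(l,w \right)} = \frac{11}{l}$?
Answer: $\frac{2174017}{5565} \approx 390.66$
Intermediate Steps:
$v{\left(A \right)} = 3 A$ ($v{\left(A \right)} = 2 A + A = 3 A$)
$- (\frac{13589}{-1855} + \frac{B{\left(-115 \right)}}{v{\left(a{\left(-1,-6 \right)} \right)}}) = - (\frac{13589}{-1855} + \frac{\left(-115\right) \left(5 - 115\right)}{3 \frac{11}{-1}}) = - (13589 \left(- \frac{1}{1855}\right) + \frac{\left(-115\right) \left(-110\right)}{3 \cdot 11 \left(-1\right)}) = - (- \frac{13589}{1855} + \frac{12650}{3 \left(-11\right)}) = - (- \frac{13589}{1855} + \frac{12650}{-33}) = - (- \frac{13589}{1855} + 12650 \left(- \frac{1}{33}\right)) = - (- \frac{13589}{1855} - \frac{1150}{3}) = \left(-1\right) \left(- \frac{2174017}{5565}\right) = \frac{2174017}{5565}$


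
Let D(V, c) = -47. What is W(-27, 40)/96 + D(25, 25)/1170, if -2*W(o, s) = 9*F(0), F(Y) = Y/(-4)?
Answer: -47/1170 ≈ -0.040171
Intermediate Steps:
F(Y) = -Y/4 (F(Y) = Y*(-1/4) = -Y/4)
W(o, s) = 0 (W(o, s) = -9*(-1/4*0)/2 = -9*0/2 = -1/2*0 = 0)
W(-27, 40)/96 + D(25, 25)/1170 = 0/96 - 47/1170 = 0*(1/96) - 47*1/1170 = 0 - 47/1170 = -47/1170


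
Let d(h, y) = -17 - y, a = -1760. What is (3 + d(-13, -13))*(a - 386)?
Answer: 2146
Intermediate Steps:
(3 + d(-13, -13))*(a - 386) = (3 + (-17 - 1*(-13)))*(-1760 - 386) = (3 + (-17 + 13))*(-2146) = (3 - 4)*(-2146) = -1*(-2146) = 2146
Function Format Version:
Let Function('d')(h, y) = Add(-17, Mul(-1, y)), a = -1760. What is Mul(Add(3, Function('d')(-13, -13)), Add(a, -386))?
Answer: 2146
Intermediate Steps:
Mul(Add(3, Function('d')(-13, -13)), Add(a, -386)) = Mul(Add(3, Add(-17, Mul(-1, -13))), Add(-1760, -386)) = Mul(Add(3, Add(-17, 13)), -2146) = Mul(Add(3, -4), -2146) = Mul(-1, -2146) = 2146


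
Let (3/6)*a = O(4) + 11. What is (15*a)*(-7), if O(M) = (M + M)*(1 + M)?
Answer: -10710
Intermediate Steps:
O(M) = 2*M*(1 + M) (O(M) = (2*M)*(1 + M) = 2*M*(1 + M))
a = 102 (a = 2*(2*4*(1 + 4) + 11) = 2*(2*4*5 + 11) = 2*(40 + 11) = 2*51 = 102)
(15*a)*(-7) = (15*102)*(-7) = 1530*(-7) = -10710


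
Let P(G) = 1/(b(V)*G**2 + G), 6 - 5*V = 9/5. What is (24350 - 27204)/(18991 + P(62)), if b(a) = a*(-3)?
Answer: -686735188/4569652377 ≈ -0.15028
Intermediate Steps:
V = 21/25 (V = 6/5 - 9/(5*5) = 6/5 - 1/5*9/5 = 6/5 - 9/25 = 21/25 ≈ 0.84000)
b(a) = -3*a
P(G) = 1/(G - 63*G**2/25) (P(G) = 1/((-3*21/25)*G**2 + G) = 1/(-63*G**2/25 + G) = 1/(G - 63*G**2/25))
(24350 - 27204)/(18991 + P(62)) = (24350 - 27204)/(18991 - 25/(62*(-25 + 63*62))) = -2854/(18991 - 25*1/62/(-25 + 3906)) = -2854/(18991 - 25*1/62/3881) = -2854/(18991 - 25*1/62*1/3881) = -2854/(18991 - 25/240622) = -2854/4569652377/240622 = -2854*240622/4569652377 = -686735188/4569652377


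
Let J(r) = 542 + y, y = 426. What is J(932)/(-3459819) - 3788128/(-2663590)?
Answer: 595620857896/418888149555 ≈ 1.4219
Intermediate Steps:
J(r) = 968 (J(r) = 542 + 426 = 968)
J(932)/(-3459819) - 3788128/(-2663590) = 968/(-3459819) - 3788128/(-2663590) = 968*(-1/3459819) - 3788128*(-1/2663590) = -88/314529 + 1894064/1331795 = 595620857896/418888149555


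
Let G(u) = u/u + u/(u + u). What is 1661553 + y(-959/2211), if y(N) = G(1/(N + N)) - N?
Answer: 7347395917/4422 ≈ 1.6616e+6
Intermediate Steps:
G(u) = 3/2 (G(u) = 1 + u/((2*u)) = 1 + u*(1/(2*u)) = 1 + ½ = 3/2)
y(N) = 3/2 - N
1661553 + y(-959/2211) = 1661553 + (3/2 - (-959)/2211) = 1661553 + (3/2 - 1*(-959/2211)) = 1661553 + (3/2 + 959/2211) = 1661553 + 8551/4422 = 7347395917/4422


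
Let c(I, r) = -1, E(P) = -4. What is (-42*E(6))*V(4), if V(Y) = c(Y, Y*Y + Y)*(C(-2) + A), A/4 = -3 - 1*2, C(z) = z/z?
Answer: 3192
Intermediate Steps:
C(z) = 1
A = -20 (A = 4*(-3 - 1*2) = 4*(-3 - 2) = 4*(-5) = -20)
V(Y) = 19 (V(Y) = -(1 - 20) = -1*(-19) = 19)
(-42*E(6))*V(4) = -42*(-4)*19 = 168*19 = 3192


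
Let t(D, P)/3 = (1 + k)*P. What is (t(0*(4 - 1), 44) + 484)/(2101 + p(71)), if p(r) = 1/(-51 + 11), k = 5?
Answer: 51040/84039 ≈ 0.60734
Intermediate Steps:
t(D, P) = 18*P (t(D, P) = 3*((1 + 5)*P) = 3*(6*P) = 18*P)
p(r) = -1/40 (p(r) = 1/(-40) = -1/40)
(t(0*(4 - 1), 44) + 484)/(2101 + p(71)) = (18*44 + 484)/(2101 - 1/40) = (792 + 484)/(84039/40) = 1276*(40/84039) = 51040/84039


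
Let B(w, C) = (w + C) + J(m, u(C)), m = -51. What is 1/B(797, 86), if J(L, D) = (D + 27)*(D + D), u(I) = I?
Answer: 1/20319 ≈ 4.9215e-5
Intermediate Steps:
J(L, D) = 2*D*(27 + D) (J(L, D) = (27 + D)*(2*D) = 2*D*(27 + D))
B(w, C) = C + w + 2*C*(27 + C) (B(w, C) = (w + C) + 2*C*(27 + C) = (C + w) + 2*C*(27 + C) = C + w + 2*C*(27 + C))
1/B(797, 86) = 1/(86 + 797 + 2*86*(27 + 86)) = 1/(86 + 797 + 2*86*113) = 1/(86 + 797 + 19436) = 1/20319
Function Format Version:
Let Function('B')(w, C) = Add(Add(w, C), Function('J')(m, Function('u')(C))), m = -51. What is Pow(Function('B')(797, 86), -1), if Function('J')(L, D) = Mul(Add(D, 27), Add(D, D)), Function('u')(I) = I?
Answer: Rational(1, 20319) ≈ 4.9215e-5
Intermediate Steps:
Function('J')(L, D) = Mul(2, D, Add(27, D)) (Function('J')(L, D) = Mul(Add(27, D), Mul(2, D)) = Mul(2, D, Add(27, D)))
Function('B')(w, C) = Add(C, w, Mul(2, C, Add(27, C))) (Function('B')(w, C) = Add(Add(w, C), Mul(2, C, Add(27, C))) = Add(Add(C, w), Mul(2, C, Add(27, C))) = Add(C, w, Mul(2, C, Add(27, C))))
Pow(Function('B')(797, 86), -1) = Pow(Add(86, 797, Mul(2, 86, Add(27, 86))), -1) = Pow(Add(86, 797, Mul(2, 86, 113)), -1) = Pow(Add(86, 797, 19436), -1) = Pow(20319, -1) = Rational(1, 20319)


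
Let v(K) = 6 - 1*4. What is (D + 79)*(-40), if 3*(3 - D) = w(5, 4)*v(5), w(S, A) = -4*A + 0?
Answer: -11120/3 ≈ -3706.7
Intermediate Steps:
v(K) = 2 (v(K) = 6 - 4 = 2)
w(S, A) = -4*A
D = 41/3 (D = 3 - (-4*4)*2/3 = 3 - (-16)*2/3 = 3 - ⅓*(-32) = 3 + 32/3 = 41/3 ≈ 13.667)
(D + 79)*(-40) = (41/3 + 79)*(-40) = (278/3)*(-40) = -11120/3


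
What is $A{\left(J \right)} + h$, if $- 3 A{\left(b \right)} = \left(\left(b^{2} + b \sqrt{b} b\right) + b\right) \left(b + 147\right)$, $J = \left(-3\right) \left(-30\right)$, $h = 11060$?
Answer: $-635950 - 1919700 \sqrt{10} \approx -6.7066 \cdot 10^{6}$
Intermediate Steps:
$J = 90$
$A{\left(b \right)} = - \frac{\left(147 + b\right) \left(b + b^{2} + b^{\frac{5}{2}}\right)}{3}$ ($A{\left(b \right)} = - \frac{\left(\left(b^{2} + b \sqrt{b} b\right) + b\right) \left(b + 147\right)}{3} = - \frac{\left(\left(b^{2} + b^{\frac{3}{2}} b\right) + b\right) \left(147 + b\right)}{3} = - \frac{\left(\left(b^{2} + b^{\frac{5}{2}}\right) + b\right) \left(147 + b\right)}{3} = - \frac{\left(b + b^{2} + b^{\frac{5}{2}}\right) \left(147 + b\right)}{3} = - \frac{\left(147 + b\right) \left(b + b^{2} + b^{\frac{5}{2}}\right)}{3}$)
$A{\left(J \right)} + h = \left(\left(-49\right) 90 - 49 \cdot 90^{\frac{5}{2}} - \frac{148 \cdot 90^{2}}{3} - \frac{90^{3}}{3} - \frac{90^{\frac{7}{2}}}{3}\right) + 11060 = \left(-4410 - 49 \cdot 24300 \sqrt{10} - 399600 - 243000 - \frac{2187000 \sqrt{10}}{3}\right) + 11060 = \left(-4410 - 1190700 \sqrt{10} - 399600 - 243000 - 729000 \sqrt{10}\right) + 11060 = \left(-647010 - 1919700 \sqrt{10}\right) + 11060 = -635950 - 1919700 \sqrt{10}$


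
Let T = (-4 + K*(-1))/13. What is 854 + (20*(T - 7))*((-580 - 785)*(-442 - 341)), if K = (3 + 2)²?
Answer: -197315146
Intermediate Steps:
K = 25 (K = 5² = 25)
T = -29/13 (T = (-4 + 25*(-1))/13 = (-4 - 25)*(1/13) = -29*1/13 = -29/13 ≈ -2.2308)
854 + (20*(T - 7))*((-580 - 785)*(-442 - 341)) = 854 + (20*(-29/13 - 7))*((-580 - 785)*(-442 - 341)) = 854 + (20*(-120/13))*(-1365*(-783)) = 854 - 2400/13*1068795 = 854 - 197316000 = -197315146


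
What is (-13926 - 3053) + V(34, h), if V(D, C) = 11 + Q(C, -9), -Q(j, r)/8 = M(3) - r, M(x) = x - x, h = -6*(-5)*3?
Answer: -17040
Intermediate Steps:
h = 90 (h = 30*3 = 90)
M(x) = 0
Q(j, r) = 8*r (Q(j, r) = -8*(0 - r) = -(-8)*r = 8*r)
V(D, C) = -61 (V(D, C) = 11 + 8*(-9) = 11 - 72 = -61)
(-13926 - 3053) + V(34, h) = (-13926 - 3053) - 61 = -16979 - 61 = -17040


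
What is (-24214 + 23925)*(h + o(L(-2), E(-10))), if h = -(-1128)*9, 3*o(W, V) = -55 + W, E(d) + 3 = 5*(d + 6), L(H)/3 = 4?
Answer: -8789357/3 ≈ -2.9298e+6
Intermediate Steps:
L(H) = 12 (L(H) = 3*4 = 12)
E(d) = 27 + 5*d (E(d) = -3 + 5*(d + 6) = -3 + 5*(6 + d) = -3 + (30 + 5*d) = 27 + 5*d)
o(W, V) = -55/3 + W/3 (o(W, V) = (-55 + W)/3 = -55/3 + W/3)
h = 10152 (h = -47*(-216) = 10152)
(-24214 + 23925)*(h + o(L(-2), E(-10))) = (-24214 + 23925)*(10152 + (-55/3 + (⅓)*12)) = -289*(10152 + (-55/3 + 4)) = -289*(10152 - 43/3) = -289*30413/3 = -8789357/3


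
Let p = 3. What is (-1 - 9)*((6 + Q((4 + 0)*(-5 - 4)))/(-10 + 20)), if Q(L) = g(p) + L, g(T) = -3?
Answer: 33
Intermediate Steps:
Q(L) = -3 + L
(-1 - 9)*((6 + Q((4 + 0)*(-5 - 4)))/(-10 + 20)) = (-1 - 9)*((6 + (-3 + (4 + 0)*(-5 - 4)))/(-10 + 20)) = -10*(6 + (-3 + 4*(-9)))/10 = -10*(6 + (-3 - 36))/10 = -10*(6 - 39)/10 = -(-330)/10 = -10*(-33/10) = 33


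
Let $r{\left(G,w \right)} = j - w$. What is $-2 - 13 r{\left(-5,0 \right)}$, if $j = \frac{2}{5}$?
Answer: $- \frac{36}{5} \approx -7.2$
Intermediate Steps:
$j = \frac{2}{5}$ ($j = 2 \cdot \frac{1}{5} = \frac{2}{5} \approx 0.4$)
$r{\left(G,w \right)} = \frac{2}{5} - w$
$-2 - 13 r{\left(-5,0 \right)} = -2 - 13 \left(\frac{2}{5} - 0\right) = -2 - 13 \left(\frac{2}{5} + 0\right) = -2 - \frac{26}{5} = - \frac{36}{5}$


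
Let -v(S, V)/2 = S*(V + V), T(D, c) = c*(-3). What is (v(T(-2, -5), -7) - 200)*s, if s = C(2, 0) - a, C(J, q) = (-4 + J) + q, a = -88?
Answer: 18920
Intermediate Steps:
T(D, c) = -3*c
C(J, q) = -4 + J + q
v(S, V) = -4*S*V (v(S, V) = -2*S*(V + V) = -2*S*2*V = -4*S*V)
s = 86 (s = (-4 + 2 + 0) - 1*(-88) = -2 + 88 = 86)
(v(T(-2, -5), -7) - 200)*s = (-4*(-3*(-5))*(-7) - 200)*86 = (-4*15*(-7) - 200)*86 = (420 - 200)*86 = 220*86 = 18920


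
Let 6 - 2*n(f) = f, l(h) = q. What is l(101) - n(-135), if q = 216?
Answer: 291/2 ≈ 145.50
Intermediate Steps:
l(h) = 216
n(f) = 3 - f/2
l(101) - n(-135) = 216 - (3 - 1/2*(-135)) = 216 - (3 + 135/2) = 216 - 1*141/2 = 216 - 141/2 = 291/2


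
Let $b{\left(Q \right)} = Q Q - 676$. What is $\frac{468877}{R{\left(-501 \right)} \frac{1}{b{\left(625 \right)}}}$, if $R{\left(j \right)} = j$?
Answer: $- \frac{60946039091}{167} \approx -3.6495 \cdot 10^{8}$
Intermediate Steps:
$b{\left(Q \right)} = -676 + Q^{2}$ ($b{\left(Q \right)} = Q^{2} - 676 = -676 + Q^{2}$)
$\frac{468877}{R{\left(-501 \right)} \frac{1}{b{\left(625 \right)}}} = \frac{468877}{\left(-501\right) \frac{1}{-676 + 625^{2}}} = \frac{468877}{\left(-501\right) \frac{1}{-676 + 390625}} = \frac{468877}{\left(-501\right) \frac{1}{389949}} = \frac{468877}{- \frac{167}{129983}} = 468877 \left(- \frac{129983}{167}\right) = - \frac{60946039091}{167}$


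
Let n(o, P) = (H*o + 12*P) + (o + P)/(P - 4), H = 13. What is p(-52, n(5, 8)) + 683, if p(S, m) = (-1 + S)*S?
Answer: 3439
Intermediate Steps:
n(o, P) = 12*P + 13*o + (P + o)/(-4 + P) (n(o, P) = (13*o + 12*P) + (o + P)/(P - 4) = (12*P + 13*o) + (P + o)/(-4 + P) = 12*P + 13*o + (P + o)/(-4 + P))
p(S, m) = S*(-1 + S)
p(-52, n(5, 8)) + 683 = -52*(-1 - 52) + 683 = -52*(-53) + 683 = 2756 + 683 = 3439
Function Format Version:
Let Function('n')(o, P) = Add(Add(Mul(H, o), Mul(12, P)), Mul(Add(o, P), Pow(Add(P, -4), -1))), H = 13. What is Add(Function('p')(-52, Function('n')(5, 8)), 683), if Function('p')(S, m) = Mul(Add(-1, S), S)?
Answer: 3439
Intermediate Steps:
Function('n')(o, P) = Add(Mul(12, P), Mul(13, o), Mul(Pow(Add(-4, P), -1), Add(P, o))) (Function('n')(o, P) = Add(Add(Mul(13, o), Mul(12, P)), Mul(Add(o, P), Pow(Add(P, -4), -1))) = Add(Add(Mul(12, P), Mul(13, o)), Mul(Add(P, o), Pow(Add(-4, P), -1))) = Add(Add(Mul(12, P), Mul(13, o)), Mul(Pow(Add(-4, P), -1), Add(P, o))) = Add(Mul(12, P), Mul(13, o), Mul(Pow(Add(-4, P), -1), Add(P, o))))
Function('p')(S, m) = Mul(S, Add(-1, S))
Add(Function('p')(-52, Function('n')(5, 8)), 683) = Add(Mul(-52, Add(-1, -52)), 683) = Add(Mul(-52, -53), 683) = Add(2756, 683) = 3439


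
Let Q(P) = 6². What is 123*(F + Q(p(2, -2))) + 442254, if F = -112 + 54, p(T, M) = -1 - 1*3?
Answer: 439548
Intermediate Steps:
p(T, M) = -4 (p(T, M) = -1 - 3 = -4)
Q(P) = 36
F = -58
123*(F + Q(p(2, -2))) + 442254 = 123*(-58 + 36) + 442254 = 123*(-22) + 442254 = -2706 + 442254 = 439548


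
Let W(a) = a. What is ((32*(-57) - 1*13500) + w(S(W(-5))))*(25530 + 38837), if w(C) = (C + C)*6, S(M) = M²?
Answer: -967049808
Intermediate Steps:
w(C) = 12*C (w(C) = (2*C)*6 = 12*C)
((32*(-57) - 1*13500) + w(S(W(-5))))*(25530 + 38837) = ((32*(-57) - 1*13500) + 12*(-5)²)*(25530 + 38837) = ((-1824 - 13500) + 12*25)*64367 = (-15324 + 300)*64367 = -15024*64367 = -967049808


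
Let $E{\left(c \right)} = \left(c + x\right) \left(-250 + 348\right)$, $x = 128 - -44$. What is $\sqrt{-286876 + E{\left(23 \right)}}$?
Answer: $i \sqrt{267766} \approx 517.46 i$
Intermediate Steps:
$x = 172$ ($x = 128 + 44 = 172$)
$E{\left(c \right)} = 16856 + 98 c$ ($E{\left(c \right)} = \left(c + 172\right) \left(-250 + 348\right) = \left(172 + c\right) 98 = 16856 + 98 c$)
$\sqrt{-286876 + E{\left(23 \right)}} = \sqrt{-286876 + \left(16856 + 98 \cdot 23\right)} = \sqrt{-286876 + \left(16856 + 2254\right)} = \sqrt{-286876 + 19110} = \sqrt{-267766} = i \sqrt{267766}$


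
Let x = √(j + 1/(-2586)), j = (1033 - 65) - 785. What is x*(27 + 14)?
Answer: 41*√1223790882/2586 ≈ 554.64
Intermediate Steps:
j = 183 (j = 968 - 785 = 183)
x = √1223790882/2586 (x = √(183 + 1/(-2586)) = √(183 - 1/2586) = √(473237/2586) = √1223790882/2586 ≈ 13.528)
x*(27 + 14) = (√1223790882/2586)*(27 + 14) = (√1223790882/2586)*41 = 41*√1223790882/2586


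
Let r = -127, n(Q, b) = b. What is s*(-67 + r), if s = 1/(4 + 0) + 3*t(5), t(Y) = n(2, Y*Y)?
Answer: -29197/2 ≈ -14599.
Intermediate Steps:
t(Y) = Y² (t(Y) = Y*Y = Y²)
s = 301/4 (s = 1/(4 + 0) + 3*5² = 1/4 + 3*25 = ¼ + 75 = 301/4 ≈ 75.250)
s*(-67 + r) = 301*(-67 - 127)/4 = (301/4)*(-194) = -29197/2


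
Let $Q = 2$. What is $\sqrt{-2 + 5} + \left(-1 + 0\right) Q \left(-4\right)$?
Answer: $8 + \sqrt{3} \approx 9.7321$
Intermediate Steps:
$\sqrt{-2 + 5} + \left(-1 + 0\right) Q \left(-4\right) = \sqrt{-2 + 5} + \left(-1 + 0\right) 2 \left(-4\right) = \sqrt{3} + \left(-1\right) 2 \left(-4\right) = \sqrt{3} - -8 = \sqrt{3} + 8 = 8 + \sqrt{3}$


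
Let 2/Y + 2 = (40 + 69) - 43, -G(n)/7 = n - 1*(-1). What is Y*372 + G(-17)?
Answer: 989/8 ≈ 123.63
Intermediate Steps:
G(n) = -7 - 7*n (G(n) = -7*(n - 1*(-1)) = -7*(n + 1) = -7*(1 + n) = -7 - 7*n)
Y = 1/32 (Y = 2/(-2 + ((40 + 69) - 43)) = 2/(-2 + (109 - 43)) = 2/(-2 + 66) = 2/64 = 2*(1/64) = 1/32 ≈ 0.031250)
Y*372 + G(-17) = (1/32)*372 + (-7 - 7*(-17)) = 93/8 + (-7 + 119) = 93/8 + 112 = 989/8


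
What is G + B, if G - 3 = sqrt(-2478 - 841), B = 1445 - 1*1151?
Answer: 297 + I*sqrt(3319) ≈ 297.0 + 57.611*I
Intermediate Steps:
B = 294 (B = 1445 - 1151 = 294)
G = 3 + I*sqrt(3319) (G = 3 + sqrt(-2478 - 841) = 3 + sqrt(-3319) = 3 + I*sqrt(3319) ≈ 3.0 + 57.611*I)
G + B = (3 + I*sqrt(3319)) + 294 = 297 + I*sqrt(3319)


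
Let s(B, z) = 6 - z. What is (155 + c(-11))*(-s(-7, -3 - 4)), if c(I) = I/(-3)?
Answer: -6188/3 ≈ -2062.7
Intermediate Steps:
c(I) = -I/3 (c(I) = I*(-1/3) = -I/3)
(155 + c(-11))*(-s(-7, -3 - 4)) = (155 - 1/3*(-11))*(-(6 - (-3 - 4))) = (155 + 11/3)*(-(6 - 1*(-7))) = 476*(-(6 + 7))/3 = 476*(-1*13)/3 = (476/3)*(-13) = -6188/3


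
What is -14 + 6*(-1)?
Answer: -20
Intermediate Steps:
-14 + 6*(-1) = -14 - 6 = -20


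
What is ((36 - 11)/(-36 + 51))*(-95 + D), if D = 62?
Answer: -55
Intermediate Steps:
((36 - 11)/(-36 + 51))*(-95 + D) = ((36 - 11)/(-36 + 51))*(-95 + 62) = (25/15)*(-33) = (25*(1/15))*(-33) = (5/3)*(-33) = -55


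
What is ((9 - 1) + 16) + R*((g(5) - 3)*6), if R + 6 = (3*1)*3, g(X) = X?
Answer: 60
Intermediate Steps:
R = 3 (R = -6 + (3*1)*3 = -6 + 3*3 = -6 + 9 = 3)
((9 - 1) + 16) + R*((g(5) - 3)*6) = ((9 - 1) + 16) + 3*((5 - 3)*6) = (8 + 16) + 3*(2*6) = 24 + 3*12 = 24 + 36 = 60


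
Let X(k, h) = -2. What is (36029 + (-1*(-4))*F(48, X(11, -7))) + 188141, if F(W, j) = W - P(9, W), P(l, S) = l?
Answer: 224326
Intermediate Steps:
F(W, j) = -9 + W (F(W, j) = W - 1*9 = W - 9 = -9 + W)
(36029 + (-1*(-4))*F(48, X(11, -7))) + 188141 = (36029 + (-1*(-4))*(-9 + 48)) + 188141 = (36029 + 4*39) + 188141 = (36029 + 156) + 188141 = 36185 + 188141 = 224326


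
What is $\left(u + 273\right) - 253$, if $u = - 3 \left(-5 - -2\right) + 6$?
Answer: $35$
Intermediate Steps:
$u = 15$ ($u = - 3 \left(-5 + 2\right) + 6 = \left(-3\right) \left(-3\right) + 6 = 9 + 6 = 15$)
$\left(u + 273\right) - 253 = \left(15 + 273\right) - 253 = 288 - 253 = 35$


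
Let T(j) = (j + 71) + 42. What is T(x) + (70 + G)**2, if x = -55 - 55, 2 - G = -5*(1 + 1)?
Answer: 6727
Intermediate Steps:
G = 12 (G = 2 - (-5)*(1 + 1) = 2 - (-5)*2 = 2 - 1*(-10) = 2 + 10 = 12)
x = -110
T(j) = 113 + j (T(j) = (71 + j) + 42 = 113 + j)
T(x) + (70 + G)**2 = (113 - 110) + (70 + 12)**2 = 3 + 82**2 = 3 + 6724 = 6727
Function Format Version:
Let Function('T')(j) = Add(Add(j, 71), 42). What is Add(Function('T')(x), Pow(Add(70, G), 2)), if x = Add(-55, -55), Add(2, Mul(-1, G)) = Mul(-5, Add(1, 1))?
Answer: 6727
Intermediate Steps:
G = 12 (G = Add(2, Mul(-1, Mul(-5, Add(1, 1)))) = Add(2, Mul(-1, Mul(-5, 2))) = Add(2, Mul(-1, -10)) = Add(2, 10) = 12)
x = -110
Function('T')(j) = Add(113, j) (Function('T')(j) = Add(Add(71, j), 42) = Add(113, j))
Add(Function('T')(x), Pow(Add(70, G), 2)) = Add(Add(113, -110), Pow(Add(70, 12), 2)) = Add(3, Pow(82, 2)) = Add(3, 6724) = 6727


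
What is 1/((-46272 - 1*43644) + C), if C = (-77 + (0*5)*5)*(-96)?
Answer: -1/82524 ≈ -1.2118e-5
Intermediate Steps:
C = 7392 (C = (-77 + 0*5)*(-96) = (-77 + 0)*(-96) = -77*(-96) = 7392)
1/((-46272 - 1*43644) + C) = 1/((-46272 - 1*43644) + 7392) = 1/((-46272 - 43644) + 7392) = 1/(-89916 + 7392) = 1/(-82524) = -1/82524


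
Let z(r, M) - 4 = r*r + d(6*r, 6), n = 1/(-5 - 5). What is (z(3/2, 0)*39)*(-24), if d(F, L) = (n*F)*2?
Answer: -20826/5 ≈ -4165.2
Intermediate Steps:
n = -⅒ (n = 1/(-10) = -⅒ ≈ -0.10000)
d(F, L) = -F/5 (d(F, L) = -F/10*2 = -F/5)
z(r, M) = 4 + r² - 6*r/5 (z(r, M) = 4 + (r*r - 6*r/5) = 4 + (r² - 6*r/5) = 4 + r² - 6*r/5)
(z(3/2, 0)*39)*(-24) = ((4 + (3/2)² - 18/(5*2))*39)*(-24) = ((4 + (3*(½))² - 18/(5*2))*39)*(-24) = ((4 + (3/2)² - 6/5*3/2)*39)*(-24) = ((4 + 9/4 - 9/5)*39)*(-24) = ((89/20)*39)*(-24) = (3471/20)*(-24) = -20826/5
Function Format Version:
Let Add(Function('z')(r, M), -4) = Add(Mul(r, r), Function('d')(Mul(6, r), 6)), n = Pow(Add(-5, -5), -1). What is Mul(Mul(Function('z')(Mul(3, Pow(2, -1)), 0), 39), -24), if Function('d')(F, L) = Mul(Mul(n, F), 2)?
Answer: Rational(-20826, 5) ≈ -4165.2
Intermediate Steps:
n = Rational(-1, 10) (n = Pow(-10, -1) = Rational(-1, 10) ≈ -0.10000)
Function('d')(F, L) = Mul(Rational(-1, 5), F) (Function('d')(F, L) = Mul(Mul(Rational(-1, 10), F), 2) = Mul(Rational(-1, 5), F))
Function('z')(r, M) = Add(4, Pow(r, 2), Mul(Rational(-6, 5), r)) (Function('z')(r, M) = Add(4, Add(Mul(r, r), Mul(Rational(-1, 5), Mul(6, r)))) = Add(4, Add(Pow(r, 2), Mul(Rational(-6, 5), r))) = Add(4, Pow(r, 2), Mul(Rational(-6, 5), r)))
Mul(Mul(Function('z')(Mul(3, Pow(2, -1)), 0), 39), -24) = Mul(Mul(Add(4, Pow(Mul(3, Pow(2, -1)), 2), Mul(Rational(-6, 5), Mul(3, Pow(2, -1)))), 39), -24) = Mul(Mul(Add(4, Pow(Mul(3, Rational(1, 2)), 2), Mul(Rational(-6, 5), Mul(3, Rational(1, 2)))), 39), -24) = Mul(Mul(Add(4, Pow(Rational(3, 2), 2), Mul(Rational(-6, 5), Rational(3, 2))), 39), -24) = Mul(Mul(Add(4, Rational(9, 4), Rational(-9, 5)), 39), -24) = Mul(Mul(Rational(89, 20), 39), -24) = Mul(Rational(3471, 20), -24) = Rational(-20826, 5)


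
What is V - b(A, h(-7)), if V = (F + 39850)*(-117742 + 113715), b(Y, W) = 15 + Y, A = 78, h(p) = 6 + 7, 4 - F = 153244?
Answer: 456621437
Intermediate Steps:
F = -153240 (F = 4 - 1*153244 = 4 - 153244 = -153240)
h(p) = 13
V = 456621530 (V = (-153240 + 39850)*(-117742 + 113715) = -113390*(-4027) = 456621530)
V - b(A, h(-7)) = 456621530 - (15 + 78) = 456621530 - 1*93 = 456621530 - 93 = 456621437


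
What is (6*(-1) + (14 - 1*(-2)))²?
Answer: 100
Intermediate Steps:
(6*(-1) + (14 - 1*(-2)))² = (-6 + (14 + 2))² = (-6 + 16)² = 10² = 100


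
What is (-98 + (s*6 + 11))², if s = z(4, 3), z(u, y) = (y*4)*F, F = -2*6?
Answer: 904401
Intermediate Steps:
F = -12
z(u, y) = -48*y (z(u, y) = (y*4)*(-12) = (4*y)*(-12) = -48*y)
s = -144 (s = -48*3 = -144)
(-98 + (s*6 + 11))² = (-98 + (-144*6 + 11))² = (-98 + (-864 + 11))² = (-98 - 853)² = (-951)² = 904401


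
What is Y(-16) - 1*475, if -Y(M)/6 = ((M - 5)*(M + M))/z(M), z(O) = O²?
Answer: -1963/4 ≈ -490.75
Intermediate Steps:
Y(M) = -12*(-5 + M)/M (Y(M) = -6*(M - 5)*(M + M)/(M²) = -6*(-5 + M)*(2*M)/M² = -6*2*M*(-5 + M)/M² = -12*(-5 + M)/M)
Y(-16) - 1*475 = (-12 + 60/(-16)) - 1*475 = (-12 + 60*(-1/16)) - 475 = (-12 - 15/4) - 475 = -63/4 - 475 = -1963/4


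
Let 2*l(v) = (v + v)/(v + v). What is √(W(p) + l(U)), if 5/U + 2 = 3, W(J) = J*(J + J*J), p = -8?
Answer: I*√1790/2 ≈ 21.154*I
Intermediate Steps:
W(J) = J*(J + J²)
U = 5 (U = 5/(-2 + 3) = 5/1 = 5*1 = 5)
l(v) = ½ (l(v) = ((v + v)/(v + v))/2 = ((2*v)/((2*v)))/2 = ((2*v)*(1/(2*v)))/2 = (½)*1 = ½)
√(W(p) + l(U)) = √((-8)²*(1 - 8) + ½) = √(64*(-7) + ½) = √(-448 + ½) = √(-895/2) = I*√1790/2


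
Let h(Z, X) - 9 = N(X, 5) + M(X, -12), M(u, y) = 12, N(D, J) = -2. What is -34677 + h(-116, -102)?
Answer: -34658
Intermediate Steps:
h(Z, X) = 19 (h(Z, X) = 9 + (-2 + 12) = 9 + 10 = 19)
-34677 + h(-116, -102) = -34677 + 19 = -34658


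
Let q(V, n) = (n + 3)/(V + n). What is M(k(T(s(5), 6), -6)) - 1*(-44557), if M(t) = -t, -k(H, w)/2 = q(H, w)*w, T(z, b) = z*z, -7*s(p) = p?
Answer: 11984069/269 ≈ 44550.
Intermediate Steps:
s(p) = -p/7
q(V, n) = (3 + n)/(V + n)
T(z, b) = z²
k(H, w) = -2*w*(3 + w)/(H + w) (k(H, w) = -2*(3 + w)/(H + w)*w = -2*w*(3 + w)/(H + w))
M(k(T(s(5), 6), -6)) - 1*(-44557) = -(-2)*(-6)*(3 - 6)/((-⅐*5)² - 6) - 1*(-44557) = -(-2)*(-6)*(-3)/((-5/7)² - 6) + 44557 = -(-2)*(-6)*(-3)/(25/49 - 6) + 44557 = -(-2)*(-6)*(-3)/(-269/49) + 44557 = -(-2)*(-6)*(-49)*(-3)/269 + 44557 = -1*1764/269 + 44557 = -1764/269 + 44557 = 11984069/269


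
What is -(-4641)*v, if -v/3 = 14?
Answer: -194922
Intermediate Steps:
v = -42 (v = -3*14 = -42)
-(-4641)*v = -(-4641)*(-42) = -91*2142 = -194922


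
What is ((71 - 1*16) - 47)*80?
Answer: 640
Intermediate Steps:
((71 - 1*16) - 47)*80 = ((71 - 16) - 47)*80 = (55 - 47)*80 = 8*80 = 640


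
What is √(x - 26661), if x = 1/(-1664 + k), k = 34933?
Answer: 2*I*√7377274394338/33269 ≈ 163.28*I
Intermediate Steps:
x = 1/33269 (x = 1/(-1664 + 34933) = 1/33269 ≈ 3.0058e-5)
√(x - 26661) = √(1/33269 - 26661) = √(-886984808/33269) = 2*I*√7377274394338/33269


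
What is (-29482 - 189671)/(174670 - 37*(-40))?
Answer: -219153/176150 ≈ -1.2441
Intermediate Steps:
(-29482 - 189671)/(174670 - 37*(-40)) = -219153/(174670 + 1480) = -219153/176150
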